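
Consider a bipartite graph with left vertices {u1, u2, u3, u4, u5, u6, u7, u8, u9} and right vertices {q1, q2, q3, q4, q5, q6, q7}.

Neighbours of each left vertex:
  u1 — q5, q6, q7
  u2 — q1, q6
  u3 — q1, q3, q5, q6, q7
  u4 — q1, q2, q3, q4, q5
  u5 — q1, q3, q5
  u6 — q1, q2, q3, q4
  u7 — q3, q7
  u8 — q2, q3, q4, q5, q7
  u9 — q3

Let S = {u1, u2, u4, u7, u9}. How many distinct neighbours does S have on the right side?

7

The union of neighbours of {u1, u2, u4, u7, u9} is {q1, q2, q3, q4, q5, q6, q7}, which has 7 elements.
Since |N(S)| = 7 ≥ |S| = 5, Hall's condition holds for this subset.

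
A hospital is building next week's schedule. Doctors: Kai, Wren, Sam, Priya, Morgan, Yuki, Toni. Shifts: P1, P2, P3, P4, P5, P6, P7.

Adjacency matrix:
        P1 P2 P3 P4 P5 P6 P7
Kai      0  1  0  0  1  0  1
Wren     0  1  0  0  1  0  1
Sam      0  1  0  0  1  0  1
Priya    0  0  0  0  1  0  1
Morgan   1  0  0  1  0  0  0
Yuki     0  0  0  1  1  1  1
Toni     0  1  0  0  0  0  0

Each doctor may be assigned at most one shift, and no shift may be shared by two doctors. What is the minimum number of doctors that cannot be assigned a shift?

One maximum matching: Kai→P2, Wren→P5, Sam→P7, Morgan→P1, Yuki→P6.
The set {Kai, Wren, Sam, Priya, Toni} has only 3 neighbours ({P2, P5, P7}), so by Hall's theorem at most 5 of the 7 doctors can be matched.
That matches 5 of the 7, leaving 2 unmatched; no matching can do better.

2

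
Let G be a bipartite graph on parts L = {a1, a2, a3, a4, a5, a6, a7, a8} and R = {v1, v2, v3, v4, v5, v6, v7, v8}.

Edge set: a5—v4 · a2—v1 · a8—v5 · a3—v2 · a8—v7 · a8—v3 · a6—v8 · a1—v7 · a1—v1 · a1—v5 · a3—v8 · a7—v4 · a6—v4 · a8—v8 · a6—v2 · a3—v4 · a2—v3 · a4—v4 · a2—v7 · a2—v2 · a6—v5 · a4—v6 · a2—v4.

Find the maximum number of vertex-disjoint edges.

One maximum matching: a1→v1, a2→v3, a3→v8, a4→v6, a5→v4, a6→v2, a8→v7.
The set {a5, a7} has only 1 neighbour ({v4}), so by Hall's theorem at most 7 of the 8 left vertices can be matched.

7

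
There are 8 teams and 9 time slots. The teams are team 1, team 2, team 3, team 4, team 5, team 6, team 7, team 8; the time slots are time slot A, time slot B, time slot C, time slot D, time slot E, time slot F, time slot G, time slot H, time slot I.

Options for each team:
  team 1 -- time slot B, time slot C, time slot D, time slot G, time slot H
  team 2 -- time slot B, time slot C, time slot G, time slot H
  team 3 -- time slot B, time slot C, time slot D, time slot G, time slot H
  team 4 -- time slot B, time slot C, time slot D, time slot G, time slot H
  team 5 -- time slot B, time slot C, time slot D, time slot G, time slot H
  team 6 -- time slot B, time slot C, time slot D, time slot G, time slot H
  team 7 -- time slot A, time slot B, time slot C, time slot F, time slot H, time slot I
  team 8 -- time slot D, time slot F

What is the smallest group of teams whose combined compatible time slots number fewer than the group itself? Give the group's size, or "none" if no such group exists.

Take S = {team 1, team 2, team 3, team 4, team 5, team 6}. Its neighbourhood is {time slot B, time slot C, time slot D, time slot G, time slot H}, so |N(S)| = 5 < |S| = 6.
Every subset of size less than 6 has at least as many neighbours as members, so 6 is the minimum.

6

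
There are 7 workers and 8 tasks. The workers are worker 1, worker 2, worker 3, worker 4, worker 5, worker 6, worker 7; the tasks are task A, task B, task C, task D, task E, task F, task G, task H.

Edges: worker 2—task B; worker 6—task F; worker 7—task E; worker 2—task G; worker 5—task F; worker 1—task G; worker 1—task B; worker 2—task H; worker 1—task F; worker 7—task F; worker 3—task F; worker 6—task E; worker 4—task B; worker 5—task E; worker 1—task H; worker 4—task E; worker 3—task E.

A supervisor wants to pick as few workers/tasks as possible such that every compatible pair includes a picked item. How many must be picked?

5

The 5 edges worker 1–task G, worker 2–task H, worker 3–task F, worker 4–task B, worker 5–task E form a matching, so any vertex cover needs at least 5 vertices (one per matched edge).
Conversely {worker 1, worker 2, worker 4, task E, task F} meets every edge and has exactly 5 vertices, so 5 is optimal.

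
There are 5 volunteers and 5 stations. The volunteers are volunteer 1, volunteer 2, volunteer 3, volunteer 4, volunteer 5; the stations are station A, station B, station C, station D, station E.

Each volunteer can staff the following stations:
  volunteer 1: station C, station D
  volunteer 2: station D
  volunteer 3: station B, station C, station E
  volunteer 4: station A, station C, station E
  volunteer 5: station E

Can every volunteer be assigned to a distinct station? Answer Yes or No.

One maximum matching: volunteer 1–station C, volunteer 2–station D, volunteer 3–station B, volunteer 4–station A, volunteer 5–station E.
Every volunteer is matched, so this is a perfect matching.

Yes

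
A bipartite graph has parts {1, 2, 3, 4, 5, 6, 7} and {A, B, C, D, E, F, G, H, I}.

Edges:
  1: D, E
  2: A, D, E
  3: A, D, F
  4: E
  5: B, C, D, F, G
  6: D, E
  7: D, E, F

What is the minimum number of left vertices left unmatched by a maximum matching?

2

One maximum matching: 1→D, 2→A, 3→F, 4→E, 5→G.
The set {1, 2, 3, 4, 6, 7} has only 4 neighbours ({A, D, E, F}), so by Hall's theorem at most 5 of the 7 left vertices can be matched.
That matches 5 of the 7, leaving 2 unmatched; no matching can do better.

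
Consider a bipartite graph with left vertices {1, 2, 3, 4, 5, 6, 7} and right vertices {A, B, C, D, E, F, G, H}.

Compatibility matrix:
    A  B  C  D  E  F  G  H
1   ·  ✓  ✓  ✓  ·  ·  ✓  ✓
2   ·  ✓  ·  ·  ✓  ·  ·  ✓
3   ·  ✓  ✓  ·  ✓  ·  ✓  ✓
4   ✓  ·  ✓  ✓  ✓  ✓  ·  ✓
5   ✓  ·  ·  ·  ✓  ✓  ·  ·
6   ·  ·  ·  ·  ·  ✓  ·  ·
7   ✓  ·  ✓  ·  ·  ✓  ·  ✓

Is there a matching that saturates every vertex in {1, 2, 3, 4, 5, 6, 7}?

Yes

A valid assignment of size 7: 1→H, 2→B, 3→G, 4→A, 5→E, 6→F, 7→C.
All 7 left vertices are covered.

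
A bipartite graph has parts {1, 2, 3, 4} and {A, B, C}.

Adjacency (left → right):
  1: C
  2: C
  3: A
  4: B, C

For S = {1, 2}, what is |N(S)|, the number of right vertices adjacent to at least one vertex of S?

1

The union of neighbours of {1, 2} is {C}, which has 1 element.
Since |N(S)| = 1 < |S| = 2, Hall's condition fails for this subset.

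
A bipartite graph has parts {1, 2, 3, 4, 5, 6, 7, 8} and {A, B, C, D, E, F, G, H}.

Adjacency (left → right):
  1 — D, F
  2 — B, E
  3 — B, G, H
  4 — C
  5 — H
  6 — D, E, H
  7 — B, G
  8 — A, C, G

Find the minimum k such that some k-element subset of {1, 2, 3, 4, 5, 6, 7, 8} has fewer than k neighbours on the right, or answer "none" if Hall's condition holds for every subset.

A matching saturating every left vertex exists, for instance 1→F, 2→E, 3→G, 4→C, 5→H, 6→D, 7→B, 8→A.
By Hall's marriage theorem, this means |N(S)| ≥ |S| for every subset S, so no violating subset exists.

none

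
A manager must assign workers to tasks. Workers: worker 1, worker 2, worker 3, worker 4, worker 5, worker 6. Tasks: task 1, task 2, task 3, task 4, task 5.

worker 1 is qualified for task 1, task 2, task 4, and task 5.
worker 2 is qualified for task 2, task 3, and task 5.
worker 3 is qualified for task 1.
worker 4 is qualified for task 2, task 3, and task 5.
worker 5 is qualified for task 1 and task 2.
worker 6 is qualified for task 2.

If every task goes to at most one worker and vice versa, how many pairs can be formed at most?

For example, pair worker 1-task 4, worker 2-task 3, worker 3-task 1, worker 4-task 5, worker 5-task 2.
The set {worker 3, worker 5, worker 6} has only 2 neighbours ({task 1, task 2}), so by Hall's theorem at most 5 of the 6 workers can be matched.

5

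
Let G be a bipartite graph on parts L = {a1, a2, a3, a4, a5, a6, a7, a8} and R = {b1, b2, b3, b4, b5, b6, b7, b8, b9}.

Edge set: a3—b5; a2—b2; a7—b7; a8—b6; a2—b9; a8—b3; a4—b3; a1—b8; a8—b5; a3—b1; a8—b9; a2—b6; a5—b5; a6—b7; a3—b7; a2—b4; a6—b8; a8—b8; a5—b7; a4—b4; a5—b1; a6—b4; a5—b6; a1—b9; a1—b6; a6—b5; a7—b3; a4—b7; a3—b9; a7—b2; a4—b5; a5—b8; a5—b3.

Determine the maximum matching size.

8

For example, pair a1→b6, a2→b4, a3→b7, a4→b3, a5→b1, a6→b8, a7→b2, a8→b5.
All 8 left vertices are matched, so no larger matching exists.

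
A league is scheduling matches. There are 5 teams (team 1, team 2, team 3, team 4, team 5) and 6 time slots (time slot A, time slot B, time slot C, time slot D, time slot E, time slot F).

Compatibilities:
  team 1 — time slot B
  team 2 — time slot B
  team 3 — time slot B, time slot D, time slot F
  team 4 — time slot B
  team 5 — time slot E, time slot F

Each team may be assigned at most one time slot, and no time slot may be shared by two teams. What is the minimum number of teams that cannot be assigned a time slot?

2

One maximum matching: team 1-time slot B, team 3-time slot D, team 5-time slot F.
The set {team 1, team 2, team 4} has only 1 neighbour ({time slot B}), so by Hall's theorem at most 3 of the 5 teams can be matched.
That matches 3 of the 5, leaving 2 unmatched; no matching can do better.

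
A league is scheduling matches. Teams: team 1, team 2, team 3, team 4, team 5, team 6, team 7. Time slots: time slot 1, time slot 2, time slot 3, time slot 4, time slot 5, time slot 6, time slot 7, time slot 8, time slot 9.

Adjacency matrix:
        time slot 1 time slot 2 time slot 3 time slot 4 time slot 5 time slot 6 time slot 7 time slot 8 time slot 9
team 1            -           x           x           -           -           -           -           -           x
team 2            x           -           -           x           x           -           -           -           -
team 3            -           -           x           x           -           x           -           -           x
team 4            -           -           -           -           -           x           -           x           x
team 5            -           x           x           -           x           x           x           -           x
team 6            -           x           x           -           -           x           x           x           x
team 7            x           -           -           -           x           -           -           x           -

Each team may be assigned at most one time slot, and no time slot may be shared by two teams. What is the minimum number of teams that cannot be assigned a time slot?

One maximum matching: team 1→time slot 2, team 2→time slot 4, team 3→time slot 3, team 4→time slot 9, team 5→time slot 5, team 6→time slot 7, team 7→time slot 8.
All 7 teams are matched, so no larger matching exists.
That matches 7 of the 7, leaving 0 unmatched; no matching can do better.

0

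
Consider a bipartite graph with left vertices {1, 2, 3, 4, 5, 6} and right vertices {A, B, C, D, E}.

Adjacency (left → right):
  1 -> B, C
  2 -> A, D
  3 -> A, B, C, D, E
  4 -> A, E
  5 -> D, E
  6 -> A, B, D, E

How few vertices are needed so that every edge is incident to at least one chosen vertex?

A maximum matching has 5 edges (e.g. 1–C, 2–D, 3–B, 4–A, 5–E).
By König's theorem the minimum vertex cover has the same size. One such cover is {A, B, C, D, E}.

5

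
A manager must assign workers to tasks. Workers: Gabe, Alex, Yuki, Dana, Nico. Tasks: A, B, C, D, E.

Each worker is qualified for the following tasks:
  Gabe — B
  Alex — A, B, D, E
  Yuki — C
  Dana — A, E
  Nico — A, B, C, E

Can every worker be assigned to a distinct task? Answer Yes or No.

Yes

A valid assignment of size 5: Gabe–B, Alex–D, Yuki–C, Dana–A, Nico–E.
All 5 workers are covered.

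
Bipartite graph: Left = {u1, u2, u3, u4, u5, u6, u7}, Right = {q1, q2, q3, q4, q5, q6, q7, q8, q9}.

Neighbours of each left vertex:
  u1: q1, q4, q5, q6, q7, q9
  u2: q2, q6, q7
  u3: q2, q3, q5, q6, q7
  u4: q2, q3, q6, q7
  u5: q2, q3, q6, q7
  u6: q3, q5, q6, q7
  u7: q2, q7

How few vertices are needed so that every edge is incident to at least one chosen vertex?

6

A maximum matching has 6 edges (e.g. u1–q9, u2–q7, u3–q5, u4–q3, u5–q2, u6–q6).
By König's theorem the minimum vertex cover has the same size. One such cover is {u1, q2, q3, q5, q6, q7}.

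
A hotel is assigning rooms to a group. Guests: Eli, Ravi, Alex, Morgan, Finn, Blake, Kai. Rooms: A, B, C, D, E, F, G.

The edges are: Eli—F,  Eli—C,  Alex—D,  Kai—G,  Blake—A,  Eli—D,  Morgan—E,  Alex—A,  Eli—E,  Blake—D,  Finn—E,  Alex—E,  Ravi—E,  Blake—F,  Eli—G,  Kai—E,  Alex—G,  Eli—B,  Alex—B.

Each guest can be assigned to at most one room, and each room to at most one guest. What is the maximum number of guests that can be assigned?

5

For example, pair Eli→B, Ravi→E, Alex→A, Blake→F, Kai→G.
The set {Ravi, Morgan, Finn} has only 1 neighbour ({E}), so by Hall's theorem at most 5 of the 7 guests can be matched.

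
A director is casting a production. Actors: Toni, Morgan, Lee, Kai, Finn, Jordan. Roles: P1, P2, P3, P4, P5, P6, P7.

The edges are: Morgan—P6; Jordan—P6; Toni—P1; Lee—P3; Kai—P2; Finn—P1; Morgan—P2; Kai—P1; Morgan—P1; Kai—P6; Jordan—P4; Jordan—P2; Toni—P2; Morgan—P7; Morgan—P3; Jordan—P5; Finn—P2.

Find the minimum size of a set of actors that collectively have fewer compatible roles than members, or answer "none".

none

A matching saturating every actor exists, for instance Toni→P2, Morgan→P7, Lee→P3, Kai→P6, Finn→P1, Jordan→P5.
By Hall's marriage theorem, this means |N(S)| ≥ |S| for every subset S, so no violating subset exists.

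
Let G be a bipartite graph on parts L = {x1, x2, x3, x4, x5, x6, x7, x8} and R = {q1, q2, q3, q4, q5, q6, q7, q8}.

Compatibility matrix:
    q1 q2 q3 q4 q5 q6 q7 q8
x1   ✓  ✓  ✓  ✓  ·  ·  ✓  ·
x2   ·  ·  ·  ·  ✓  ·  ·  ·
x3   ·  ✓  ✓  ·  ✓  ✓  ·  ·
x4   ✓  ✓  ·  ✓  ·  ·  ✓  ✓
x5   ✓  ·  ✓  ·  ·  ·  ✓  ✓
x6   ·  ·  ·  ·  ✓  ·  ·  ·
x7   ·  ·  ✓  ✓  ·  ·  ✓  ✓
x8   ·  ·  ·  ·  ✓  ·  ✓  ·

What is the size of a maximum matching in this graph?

A valid assignment of size 7: x1→q1, x2→q5, x3→q6, x4→q2, x5→q8, x7→q4, x8→q7.
The set {x2, x6} has only 1 neighbour ({q5}), so by Hall's theorem at most 7 of the 8 left vertices can be matched.

7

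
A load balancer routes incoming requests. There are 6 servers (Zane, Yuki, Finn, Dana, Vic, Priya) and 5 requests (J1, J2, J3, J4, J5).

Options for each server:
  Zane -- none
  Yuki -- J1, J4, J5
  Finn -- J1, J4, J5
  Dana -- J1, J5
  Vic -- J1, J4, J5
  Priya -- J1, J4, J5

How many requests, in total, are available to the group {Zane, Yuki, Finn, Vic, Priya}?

3

The union of neighbours of {Zane, Yuki, Finn, Vic, Priya} is {J1, J4, J5}, which has 3 elements.
Since |N(S)| = 3 < |S| = 5, Hall's condition fails for this subset.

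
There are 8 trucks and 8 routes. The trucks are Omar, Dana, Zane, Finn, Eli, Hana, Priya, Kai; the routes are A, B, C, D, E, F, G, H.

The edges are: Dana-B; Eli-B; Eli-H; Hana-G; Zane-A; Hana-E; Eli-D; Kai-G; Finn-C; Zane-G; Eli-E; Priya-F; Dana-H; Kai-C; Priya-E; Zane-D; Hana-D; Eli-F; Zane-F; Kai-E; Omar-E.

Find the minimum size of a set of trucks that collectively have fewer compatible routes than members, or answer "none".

none

A matching saturating every truck exists, for instance Omar→E, Dana→B, Zane→A, Finn→C, Eli→H, Hana→D, Priya→F, Kai→G.
By Hall's marriage theorem, this means |N(S)| ≥ |S| for every subset S, so no violating subset exists.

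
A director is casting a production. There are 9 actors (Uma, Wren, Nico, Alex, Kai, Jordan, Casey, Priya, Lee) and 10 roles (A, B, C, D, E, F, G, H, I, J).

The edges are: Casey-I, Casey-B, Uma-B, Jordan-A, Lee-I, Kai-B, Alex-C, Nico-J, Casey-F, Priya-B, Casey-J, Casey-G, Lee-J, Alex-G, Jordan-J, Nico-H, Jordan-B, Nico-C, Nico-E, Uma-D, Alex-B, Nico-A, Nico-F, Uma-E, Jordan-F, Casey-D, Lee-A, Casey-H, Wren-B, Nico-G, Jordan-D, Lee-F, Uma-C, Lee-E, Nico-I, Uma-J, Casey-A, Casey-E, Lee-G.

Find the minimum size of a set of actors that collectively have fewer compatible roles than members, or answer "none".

Take S = {Wren, Kai}. Its neighbourhood is {B}, so |N(S)| = 1 < |S| = 2.
No single vertex violates Hall's condition since each has at least one neighbour, so 2 is the minimum.

2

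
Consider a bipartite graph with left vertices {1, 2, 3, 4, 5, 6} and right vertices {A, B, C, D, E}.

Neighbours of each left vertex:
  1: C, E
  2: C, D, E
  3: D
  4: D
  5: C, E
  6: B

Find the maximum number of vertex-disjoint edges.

A valid assignment of size 4: 1–C, 2–E, 3–D, 6–B.
The set {1, 2, 3, 4, 5} has only 3 neighbours ({C, D, E}), so by Hall's theorem at most 4 of the 6 left vertices can be matched.

4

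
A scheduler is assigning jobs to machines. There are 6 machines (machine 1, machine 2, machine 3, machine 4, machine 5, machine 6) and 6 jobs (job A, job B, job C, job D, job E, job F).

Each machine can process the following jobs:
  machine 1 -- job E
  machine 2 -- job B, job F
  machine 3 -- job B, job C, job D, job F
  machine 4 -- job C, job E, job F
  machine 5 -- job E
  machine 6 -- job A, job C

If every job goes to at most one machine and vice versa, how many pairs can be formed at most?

5

One maximum matching: machine 1-job E, machine 2-job B, machine 3-job D, machine 4-job F, machine 6-job A.
The set {machine 1, machine 5} has only 1 neighbour ({job E}), so by Hall's theorem at most 5 of the 6 machines can be matched.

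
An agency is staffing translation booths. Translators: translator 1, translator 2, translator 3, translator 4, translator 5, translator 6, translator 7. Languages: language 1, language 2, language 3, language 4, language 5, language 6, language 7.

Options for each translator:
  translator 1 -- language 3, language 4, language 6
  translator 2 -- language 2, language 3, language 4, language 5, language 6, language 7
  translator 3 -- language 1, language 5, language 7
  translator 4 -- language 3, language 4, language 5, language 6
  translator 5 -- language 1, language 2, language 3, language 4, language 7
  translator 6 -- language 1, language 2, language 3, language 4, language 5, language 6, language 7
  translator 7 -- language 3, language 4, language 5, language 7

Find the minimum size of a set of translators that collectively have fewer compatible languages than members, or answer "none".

A matching saturating every translator exists, for instance translator 1→language 4, translator 2→language 3, translator 3→language 1, translator 4→language 5, translator 5→language 2, translator 6→language 6, translator 7→language 7.
By Hall's marriage theorem, this means |N(S)| ≥ |S| for every subset S, so no violating subset exists.

none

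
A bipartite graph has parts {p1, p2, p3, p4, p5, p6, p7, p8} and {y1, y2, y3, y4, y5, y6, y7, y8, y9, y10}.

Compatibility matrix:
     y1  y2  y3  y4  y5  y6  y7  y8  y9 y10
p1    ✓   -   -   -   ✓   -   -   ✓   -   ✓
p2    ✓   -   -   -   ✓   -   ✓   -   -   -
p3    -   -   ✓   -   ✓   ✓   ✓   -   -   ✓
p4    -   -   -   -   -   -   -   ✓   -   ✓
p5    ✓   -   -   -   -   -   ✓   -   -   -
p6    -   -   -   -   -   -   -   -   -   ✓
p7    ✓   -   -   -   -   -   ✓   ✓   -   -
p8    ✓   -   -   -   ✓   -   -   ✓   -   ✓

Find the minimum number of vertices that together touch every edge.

6

A maximum matching has 6 edges (e.g. p1–y5, p2–y7, p3–y6, p4–y8, p5–y1, p6–y10).
By König's theorem the minimum vertex cover has the same size. One such cover is {p3, y1, y5, y7, y8, y10}.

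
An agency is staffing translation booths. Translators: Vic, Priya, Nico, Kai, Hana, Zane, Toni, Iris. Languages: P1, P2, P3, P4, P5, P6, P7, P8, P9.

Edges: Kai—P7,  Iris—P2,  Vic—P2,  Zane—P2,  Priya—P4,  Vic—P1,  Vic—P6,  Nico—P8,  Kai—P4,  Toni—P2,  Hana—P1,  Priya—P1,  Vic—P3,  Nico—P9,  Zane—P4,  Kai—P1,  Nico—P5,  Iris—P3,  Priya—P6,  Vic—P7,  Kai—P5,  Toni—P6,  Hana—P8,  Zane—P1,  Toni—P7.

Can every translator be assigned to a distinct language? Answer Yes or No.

Yes

One maximum matching: Vic-P1, Priya-P6, Nico-P9, Kai-P5, Hana-P8, Zane-P4, Toni-P7, Iris-P3.
All 8 translators are covered.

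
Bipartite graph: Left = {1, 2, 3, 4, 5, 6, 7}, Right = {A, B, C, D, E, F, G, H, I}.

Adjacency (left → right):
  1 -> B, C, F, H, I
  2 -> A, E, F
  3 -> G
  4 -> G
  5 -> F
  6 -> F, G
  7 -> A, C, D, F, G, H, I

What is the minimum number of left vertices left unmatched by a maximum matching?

2

A valid assignment of size 5: 1-H, 2-E, 3-G, 5-F, 7-A.
The set {3, 4, 5, 6} has only 2 neighbours ({F, G}), so by Hall's theorem at most 5 of the 7 left vertices can be matched.
That matches 5 of the 7, leaving 2 unmatched; no matching can do better.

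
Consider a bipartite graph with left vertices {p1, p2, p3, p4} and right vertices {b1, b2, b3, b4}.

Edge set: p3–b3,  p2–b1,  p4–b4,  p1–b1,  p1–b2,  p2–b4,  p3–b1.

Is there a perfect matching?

A valid assignment of size 4: p1-b2, p2-b1, p3-b3, p4-b4.
All 4 left vertices are covered.

Yes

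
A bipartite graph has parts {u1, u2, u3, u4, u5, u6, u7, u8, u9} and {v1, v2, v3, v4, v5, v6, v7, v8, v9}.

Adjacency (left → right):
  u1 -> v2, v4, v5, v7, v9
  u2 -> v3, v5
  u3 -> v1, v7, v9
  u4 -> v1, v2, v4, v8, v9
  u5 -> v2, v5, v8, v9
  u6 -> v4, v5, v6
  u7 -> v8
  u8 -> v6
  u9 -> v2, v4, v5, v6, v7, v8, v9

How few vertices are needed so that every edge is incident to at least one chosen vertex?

9

{u1, u2, u3, u4, u5, u6, u7, u8, u9} is a vertex cover of size 9: every edge has an endpoint in this set.
No smaller cover exists because u1–v5, u2–v3, u3–v7, u4–v1, u5–v9, u6–v4, u7–v8, u8–v6, u9–v2 is a matching of size 9, and a cover must include an endpoint of each of these disjoint edges (König's theorem).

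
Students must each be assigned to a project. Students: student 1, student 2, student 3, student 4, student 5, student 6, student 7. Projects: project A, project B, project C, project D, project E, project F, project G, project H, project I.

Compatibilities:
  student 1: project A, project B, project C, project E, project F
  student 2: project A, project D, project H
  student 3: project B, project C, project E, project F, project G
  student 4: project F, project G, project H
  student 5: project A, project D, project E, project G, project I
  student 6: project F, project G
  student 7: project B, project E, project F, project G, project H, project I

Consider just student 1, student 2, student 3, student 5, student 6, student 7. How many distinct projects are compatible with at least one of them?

9

The union of neighbours of {student 1, student 2, student 3, student 5, student 6, student 7} is {project A, project B, project C, project D, project E, project F, project G, project H, project I}, which has 9 elements.
Since |N(S)| = 9 ≥ |S| = 6, Hall's condition holds for this subset.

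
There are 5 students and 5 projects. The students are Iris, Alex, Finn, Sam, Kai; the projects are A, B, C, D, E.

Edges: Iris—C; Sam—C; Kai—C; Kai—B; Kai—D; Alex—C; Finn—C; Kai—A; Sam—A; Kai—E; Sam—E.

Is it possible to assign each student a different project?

No

The set {Iris, Alex, Finn} has only 1 neighbour ({C}), so by Hall's theorem at most 3 of the 5 students can be matched.
Hence no matching covers every student.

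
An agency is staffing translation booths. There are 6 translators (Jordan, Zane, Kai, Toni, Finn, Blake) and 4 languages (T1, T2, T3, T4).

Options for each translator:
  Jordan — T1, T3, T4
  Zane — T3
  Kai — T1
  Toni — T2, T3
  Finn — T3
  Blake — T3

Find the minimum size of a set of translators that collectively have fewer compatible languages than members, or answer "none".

2

Take S = {Zane, Finn}. Its neighbourhood is {T3}, so |N(S)| = 1 < |S| = 2.
No single vertex violates Hall's condition since each has at least one neighbour, so 2 is the minimum.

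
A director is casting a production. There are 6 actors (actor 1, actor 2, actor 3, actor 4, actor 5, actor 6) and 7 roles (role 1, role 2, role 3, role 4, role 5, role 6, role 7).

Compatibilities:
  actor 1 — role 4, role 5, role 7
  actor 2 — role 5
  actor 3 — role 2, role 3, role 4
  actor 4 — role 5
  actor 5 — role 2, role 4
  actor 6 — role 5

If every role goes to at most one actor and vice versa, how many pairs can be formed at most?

A valid assignment of size 4: actor 1→role 7, actor 2→role 5, actor 3→role 3, actor 5→role 2.
The set {actor 2, actor 4, actor 6} has only 1 neighbour ({role 5}), so by Hall's theorem at most 4 of the 6 actors can be matched.

4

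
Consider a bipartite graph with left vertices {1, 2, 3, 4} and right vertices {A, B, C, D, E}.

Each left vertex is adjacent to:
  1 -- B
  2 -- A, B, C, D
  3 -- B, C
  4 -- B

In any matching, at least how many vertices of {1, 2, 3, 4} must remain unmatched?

1

A valid assignment of size 3: 1→B, 2→D, 3→C.
The set {1, 4} has only 1 neighbour ({B}), so by Hall's theorem at most 3 of the 4 left vertices can be matched.
That matches 3 of the 4, leaving 1 unmatched; no matching can do better.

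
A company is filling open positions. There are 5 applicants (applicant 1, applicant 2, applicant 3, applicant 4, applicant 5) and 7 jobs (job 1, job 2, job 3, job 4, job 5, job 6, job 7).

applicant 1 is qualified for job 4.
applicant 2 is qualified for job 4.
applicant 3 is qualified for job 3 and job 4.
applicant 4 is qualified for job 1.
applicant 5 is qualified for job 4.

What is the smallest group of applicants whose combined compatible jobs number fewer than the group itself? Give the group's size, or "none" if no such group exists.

2

Take S = {applicant 1, applicant 2}. Its neighbourhood is {job 4}, so |N(S)| = 1 < |S| = 2.
No single vertex violates Hall's condition since each has at least one neighbour, so 2 is the minimum.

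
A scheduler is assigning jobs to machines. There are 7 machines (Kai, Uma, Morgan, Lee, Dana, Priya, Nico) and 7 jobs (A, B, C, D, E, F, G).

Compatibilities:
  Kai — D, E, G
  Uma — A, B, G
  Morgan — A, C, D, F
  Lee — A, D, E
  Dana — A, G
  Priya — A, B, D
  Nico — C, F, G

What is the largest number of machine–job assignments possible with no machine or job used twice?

A valid assignment of size 7: Kai→D, Uma→G, Morgan→C, Lee→E, Dana→A, Priya→B, Nico→F.
All 7 machines are matched, so no larger matching exists.

7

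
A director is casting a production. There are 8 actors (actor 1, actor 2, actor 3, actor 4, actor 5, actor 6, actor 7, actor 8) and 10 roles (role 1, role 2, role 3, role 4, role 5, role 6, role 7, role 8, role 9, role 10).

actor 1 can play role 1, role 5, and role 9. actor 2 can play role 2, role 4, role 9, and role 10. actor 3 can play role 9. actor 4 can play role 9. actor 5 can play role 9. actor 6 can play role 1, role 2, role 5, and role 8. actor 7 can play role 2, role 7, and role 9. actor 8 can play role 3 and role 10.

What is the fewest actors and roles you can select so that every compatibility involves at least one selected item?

6

A maximum matching has 6 edges (e.g. actor 1–role 1, actor 2–role 2, actor 3–role 9, actor 6–role 5, actor 7–role 7, actor 8–role 10).
By König's theorem the minimum vertex cover has the same size. One such cover is {actor 1, actor 2, actor 6, actor 7, actor 8, role 9}.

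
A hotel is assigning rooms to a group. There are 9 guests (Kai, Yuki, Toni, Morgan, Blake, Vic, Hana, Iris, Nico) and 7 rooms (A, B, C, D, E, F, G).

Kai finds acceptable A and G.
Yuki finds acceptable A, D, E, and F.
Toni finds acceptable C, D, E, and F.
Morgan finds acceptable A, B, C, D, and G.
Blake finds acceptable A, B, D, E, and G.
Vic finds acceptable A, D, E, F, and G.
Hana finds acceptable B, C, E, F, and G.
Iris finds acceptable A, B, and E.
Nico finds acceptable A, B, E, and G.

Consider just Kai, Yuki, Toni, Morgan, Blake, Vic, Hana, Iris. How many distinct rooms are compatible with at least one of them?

The union of neighbours of {Kai, Yuki, Toni, Morgan, Blake, Vic, Hana, Iris} is {A, B, C, D, E, F, G}, which has 7 elements.
Since |N(S)| = 7 < |S| = 8, Hall's condition fails for this subset.

7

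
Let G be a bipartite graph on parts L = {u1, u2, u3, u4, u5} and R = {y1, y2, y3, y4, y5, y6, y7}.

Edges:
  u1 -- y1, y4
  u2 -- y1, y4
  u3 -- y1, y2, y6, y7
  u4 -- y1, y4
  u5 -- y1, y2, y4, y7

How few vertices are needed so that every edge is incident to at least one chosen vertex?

A maximum matching has 4 edges (e.g. u1–y4, u2–y1, u3–y2, u5–y7).
By König's theorem the minimum vertex cover has the same size. One such cover is {u3, u5, y1, y4}.

4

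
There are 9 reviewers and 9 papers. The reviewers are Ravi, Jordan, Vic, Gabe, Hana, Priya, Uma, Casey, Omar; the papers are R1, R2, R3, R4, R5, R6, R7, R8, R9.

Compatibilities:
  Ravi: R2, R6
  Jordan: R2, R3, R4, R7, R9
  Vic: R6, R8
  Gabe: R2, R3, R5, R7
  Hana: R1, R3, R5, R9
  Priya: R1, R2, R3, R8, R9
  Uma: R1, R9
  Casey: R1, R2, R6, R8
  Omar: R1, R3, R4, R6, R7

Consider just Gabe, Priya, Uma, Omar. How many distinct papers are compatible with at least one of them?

9

The union of neighbours of {Gabe, Priya, Uma, Omar} is {R1, R2, R3, R4, R5, R6, R7, R8, R9}, which has 9 elements.
Since |N(S)| = 9 ≥ |S| = 4, Hall's condition holds for this subset.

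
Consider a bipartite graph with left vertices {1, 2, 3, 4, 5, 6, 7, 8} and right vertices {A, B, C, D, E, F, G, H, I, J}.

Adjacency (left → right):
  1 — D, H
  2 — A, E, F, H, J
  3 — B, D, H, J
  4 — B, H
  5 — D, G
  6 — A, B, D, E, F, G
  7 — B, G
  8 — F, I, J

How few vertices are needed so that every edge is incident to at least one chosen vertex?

8

The 8 edges 1–D, 2–E, 3–J, 4–H, 5–G, 6–A, 7–B, 8–F form a matching, so any vertex cover needs at least 8 vertices (one per matched edge).
Conversely {1, 2, 3, 4, 5, 6, 7, 8} meets every edge and has exactly 8 vertices, so 8 is optimal.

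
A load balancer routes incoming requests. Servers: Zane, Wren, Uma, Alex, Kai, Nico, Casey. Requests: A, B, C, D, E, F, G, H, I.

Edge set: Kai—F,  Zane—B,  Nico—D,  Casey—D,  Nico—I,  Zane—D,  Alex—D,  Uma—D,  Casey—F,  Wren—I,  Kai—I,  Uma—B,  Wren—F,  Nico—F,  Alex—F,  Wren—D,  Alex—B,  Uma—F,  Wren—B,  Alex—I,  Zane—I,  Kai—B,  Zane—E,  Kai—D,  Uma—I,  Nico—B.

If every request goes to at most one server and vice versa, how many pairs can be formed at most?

For example, pair Zane-E, Wren-I, Uma-D, Alex-F, Kai-B.
The set {Wren, Uma, Alex, Kai, Nico, Casey} has only 4 neighbours ({B, D, F, I}), so by Hall's theorem at most 5 of the 7 servers can be matched.

5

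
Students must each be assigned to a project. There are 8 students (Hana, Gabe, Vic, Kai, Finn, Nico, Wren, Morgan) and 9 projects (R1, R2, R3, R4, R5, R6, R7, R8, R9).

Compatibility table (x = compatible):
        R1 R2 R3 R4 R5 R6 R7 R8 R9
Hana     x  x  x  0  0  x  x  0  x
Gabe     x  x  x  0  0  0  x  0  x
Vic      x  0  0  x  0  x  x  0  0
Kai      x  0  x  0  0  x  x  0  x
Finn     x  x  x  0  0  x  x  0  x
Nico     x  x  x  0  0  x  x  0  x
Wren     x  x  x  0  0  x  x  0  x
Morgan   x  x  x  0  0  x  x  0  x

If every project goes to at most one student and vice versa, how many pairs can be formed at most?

One maximum matching: Hana–R7, Gabe–R2, Vic–R4, Kai–R1, Finn–R3, Nico–R6, Wren–R9.
The set {Hana, Gabe, Kai, Finn, Nico, Wren, Morgan} has only 6 neighbours ({R1, R2, R3, R6, R7, R9}), so by Hall's theorem at most 7 of the 8 students can be matched.

7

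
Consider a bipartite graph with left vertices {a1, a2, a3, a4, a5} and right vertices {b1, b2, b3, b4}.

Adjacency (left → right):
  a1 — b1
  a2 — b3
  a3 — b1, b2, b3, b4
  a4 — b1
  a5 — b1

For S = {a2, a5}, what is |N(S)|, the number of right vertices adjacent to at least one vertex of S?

The union of neighbours of {a2, a5} is {b1, b3}, which has 2 elements.
Since |N(S)| = 2 ≥ |S| = 2, Hall's condition holds for this subset.

2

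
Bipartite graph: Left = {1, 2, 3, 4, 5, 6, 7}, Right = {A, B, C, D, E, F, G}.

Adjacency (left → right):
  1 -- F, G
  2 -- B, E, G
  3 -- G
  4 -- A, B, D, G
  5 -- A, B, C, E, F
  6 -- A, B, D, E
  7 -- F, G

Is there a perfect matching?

No

The set {1, 3, 7} has only 2 neighbours ({F, G}), so by Hall's theorem at most 6 of the 7 left vertices can be matched.
Hence no matching covers every left vertex.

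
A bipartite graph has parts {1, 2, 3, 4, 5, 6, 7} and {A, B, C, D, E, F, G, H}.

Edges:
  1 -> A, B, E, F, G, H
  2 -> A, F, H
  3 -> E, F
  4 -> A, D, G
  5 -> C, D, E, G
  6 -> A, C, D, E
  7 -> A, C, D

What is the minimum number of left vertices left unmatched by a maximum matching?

0

A valid assignment of size 7: 1-A, 2-H, 3-F, 4-G, 5-E, 6-D, 7-C.
This saturates every left vertex, so 7 is the maximum.
That matches 7 of the 7, leaving 0 unmatched; no matching can do better.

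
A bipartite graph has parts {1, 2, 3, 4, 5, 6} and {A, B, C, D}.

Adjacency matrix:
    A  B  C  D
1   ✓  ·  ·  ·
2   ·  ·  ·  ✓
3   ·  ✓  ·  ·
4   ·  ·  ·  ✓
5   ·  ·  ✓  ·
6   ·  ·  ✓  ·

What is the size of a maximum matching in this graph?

4

A valid assignment of size 4: 1–A, 2–D, 3–B, 5–C.
The set {2, 4, 5, 6} has only 2 neighbours ({C, D}), so by Hall's theorem at most 4 of the 6 left vertices can be matched.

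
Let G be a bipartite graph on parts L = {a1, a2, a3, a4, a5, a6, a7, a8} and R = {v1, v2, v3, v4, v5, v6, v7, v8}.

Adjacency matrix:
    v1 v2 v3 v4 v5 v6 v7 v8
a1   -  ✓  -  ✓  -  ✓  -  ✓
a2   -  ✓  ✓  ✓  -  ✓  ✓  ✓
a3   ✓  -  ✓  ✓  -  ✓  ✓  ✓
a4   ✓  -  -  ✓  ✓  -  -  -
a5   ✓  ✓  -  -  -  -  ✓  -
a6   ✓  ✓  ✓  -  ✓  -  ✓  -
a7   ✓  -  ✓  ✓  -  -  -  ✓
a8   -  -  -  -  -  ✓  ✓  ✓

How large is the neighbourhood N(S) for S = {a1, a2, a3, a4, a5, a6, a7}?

8

The union of neighbours of {a1, a2, a3, a4, a5, a6, a7} is {v1, v2, v3, v4, v5, v6, v7, v8}, which has 8 elements.
Since |N(S)| = 8 ≥ |S| = 7, Hall's condition holds for this subset.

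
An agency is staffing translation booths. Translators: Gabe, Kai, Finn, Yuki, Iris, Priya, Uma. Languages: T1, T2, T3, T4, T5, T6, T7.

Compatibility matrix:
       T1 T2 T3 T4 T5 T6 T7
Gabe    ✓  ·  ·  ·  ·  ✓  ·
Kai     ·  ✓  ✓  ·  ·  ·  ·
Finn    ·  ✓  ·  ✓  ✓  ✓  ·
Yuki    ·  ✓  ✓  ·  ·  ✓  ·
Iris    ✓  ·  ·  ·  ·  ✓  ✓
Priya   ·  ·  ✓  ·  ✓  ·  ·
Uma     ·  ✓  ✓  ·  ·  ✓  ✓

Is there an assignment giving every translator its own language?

A valid assignment of size 7: Gabe→T1, Kai→T3, Finn→T4, Yuki→T2, Iris→T6, Priya→T5, Uma→T7.
All 7 translators are covered.

Yes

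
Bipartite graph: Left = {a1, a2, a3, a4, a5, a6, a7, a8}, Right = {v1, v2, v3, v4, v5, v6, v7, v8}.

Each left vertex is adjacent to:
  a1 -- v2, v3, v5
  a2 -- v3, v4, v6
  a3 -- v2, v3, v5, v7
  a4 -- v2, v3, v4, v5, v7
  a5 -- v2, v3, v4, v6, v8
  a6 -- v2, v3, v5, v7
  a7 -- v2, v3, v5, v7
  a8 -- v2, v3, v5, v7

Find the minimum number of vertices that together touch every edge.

{a2, a4, a5, v2, v3, v5, v7} is a vertex cover of size 7: every edge has an endpoint in this set.
No smaller cover exists because a1–v5, a2–v6, a3–v3, a4–v4, a5–v8, a6–v7, a7–v2 is a matching of size 7, and a cover must include an endpoint of each of these disjoint edges (König's theorem).

7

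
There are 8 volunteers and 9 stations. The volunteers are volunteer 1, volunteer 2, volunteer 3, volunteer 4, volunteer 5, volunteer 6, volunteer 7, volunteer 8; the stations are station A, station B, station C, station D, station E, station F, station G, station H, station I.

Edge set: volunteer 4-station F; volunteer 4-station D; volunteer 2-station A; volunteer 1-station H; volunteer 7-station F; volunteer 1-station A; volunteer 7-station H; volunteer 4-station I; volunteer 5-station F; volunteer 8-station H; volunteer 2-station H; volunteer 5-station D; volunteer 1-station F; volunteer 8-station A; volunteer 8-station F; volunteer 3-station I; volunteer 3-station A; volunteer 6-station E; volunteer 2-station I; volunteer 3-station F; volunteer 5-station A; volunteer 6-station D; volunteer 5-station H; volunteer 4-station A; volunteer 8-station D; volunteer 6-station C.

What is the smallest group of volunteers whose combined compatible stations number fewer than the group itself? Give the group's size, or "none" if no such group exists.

Take S = {volunteer 1, volunteer 2, volunteer 3, volunteer 4, volunteer 5, volunteer 7}. Its neighbourhood is {station A, station D, station F, station H, station I}, so |N(S)| = 5 < |S| = 6.
Every subset of size less than 6 has at least as many neighbours as members, so 6 is the minimum.

6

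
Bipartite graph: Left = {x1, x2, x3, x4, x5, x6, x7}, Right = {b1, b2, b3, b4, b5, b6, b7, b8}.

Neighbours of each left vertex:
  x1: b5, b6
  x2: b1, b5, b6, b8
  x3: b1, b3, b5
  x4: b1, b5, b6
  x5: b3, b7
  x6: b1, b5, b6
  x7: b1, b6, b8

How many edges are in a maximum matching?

6

A valid assignment of size 6: x1-b6, x2-b8, x3-b3, x4-b1, x5-b7, x6-b5.
The set {x1, x2, x4, x6, x7} has only 4 neighbours ({b1, b5, b6, b8}), so by Hall's theorem at most 6 of the 7 left vertices can be matched.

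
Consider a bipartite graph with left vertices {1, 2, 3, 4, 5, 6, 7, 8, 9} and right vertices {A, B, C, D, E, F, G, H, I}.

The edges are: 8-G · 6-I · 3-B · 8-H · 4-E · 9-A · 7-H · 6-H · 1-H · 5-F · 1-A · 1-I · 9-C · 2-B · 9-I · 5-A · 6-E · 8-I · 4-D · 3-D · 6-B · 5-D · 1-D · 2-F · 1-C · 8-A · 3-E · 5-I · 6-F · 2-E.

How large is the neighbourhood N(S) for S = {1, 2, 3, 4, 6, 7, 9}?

The union of neighbours of {1, 2, 3, 4, 6, 7, 9} is {A, B, C, D, E, F, H, I}, which has 8 elements.
Since |N(S)| = 8 ≥ |S| = 7, Hall's condition holds for this subset.

8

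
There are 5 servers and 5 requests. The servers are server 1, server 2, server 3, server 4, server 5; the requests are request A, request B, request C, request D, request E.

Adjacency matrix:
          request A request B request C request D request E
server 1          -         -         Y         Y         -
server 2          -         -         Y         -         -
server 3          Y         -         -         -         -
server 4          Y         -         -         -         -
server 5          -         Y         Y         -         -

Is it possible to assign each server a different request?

No

The set {server 3, server 4} has only 1 neighbour ({request A}), so by Hall's theorem at most 4 of the 5 servers can be matched.
Hence no matching covers every server.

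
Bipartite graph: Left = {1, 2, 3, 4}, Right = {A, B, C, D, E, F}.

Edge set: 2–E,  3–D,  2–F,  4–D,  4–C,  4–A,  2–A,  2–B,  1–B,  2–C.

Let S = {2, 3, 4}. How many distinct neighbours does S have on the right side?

6

The union of neighbours of {2, 3, 4} is {A, B, C, D, E, F}, which has 6 elements.
Since |N(S)| = 6 ≥ |S| = 3, Hall's condition holds for this subset.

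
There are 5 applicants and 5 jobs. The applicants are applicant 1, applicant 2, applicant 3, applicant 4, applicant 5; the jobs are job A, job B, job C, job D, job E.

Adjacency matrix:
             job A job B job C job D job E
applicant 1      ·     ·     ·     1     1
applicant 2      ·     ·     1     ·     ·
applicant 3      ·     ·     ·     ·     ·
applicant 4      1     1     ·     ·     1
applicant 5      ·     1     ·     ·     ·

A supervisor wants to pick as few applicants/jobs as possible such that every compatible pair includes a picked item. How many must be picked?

A maximum matching has 4 edges (e.g. applicant 1–job D, applicant 2–job C, applicant 4–job A, applicant 5–job B).
By König's theorem the minimum vertex cover has the same size. One such cover is {applicant 1, applicant 2, applicant 4, applicant 5}.

4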